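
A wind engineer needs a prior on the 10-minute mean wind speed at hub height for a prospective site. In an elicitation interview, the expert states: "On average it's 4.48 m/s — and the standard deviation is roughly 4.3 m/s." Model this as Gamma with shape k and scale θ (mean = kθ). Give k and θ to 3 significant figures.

k ≈ 1.09, θ ≈ 4.13

For Gamma(k, scale θ): mean = kθ, variance = kθ², so CV = 1/√k.
CV = SD/mean = 4.3/4.48 = 0.9598, hence k = 1/CV² = 1.09.
Then θ = mean/k = 4.48/1.09 = 4.13.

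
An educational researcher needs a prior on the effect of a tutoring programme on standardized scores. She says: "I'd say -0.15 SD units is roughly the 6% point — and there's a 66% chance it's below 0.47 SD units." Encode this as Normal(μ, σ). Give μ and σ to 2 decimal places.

For Normal(μ,σ), the p-quantile is μ + z_p·σ. Here z_{0.06} = -1.555, z_{0.66} = 0.4125.
So -0.15 = μ − 1.555σ and 0.47 = μ + 0.4125σ.
Subtracting: σ = (0.47 − -0.15)/(0.4125 − (-1.555)) = 0.32.
Then μ = -0.15 − (-1.555)·0.32 = 0.34.

μ = 0.34, σ = 0.32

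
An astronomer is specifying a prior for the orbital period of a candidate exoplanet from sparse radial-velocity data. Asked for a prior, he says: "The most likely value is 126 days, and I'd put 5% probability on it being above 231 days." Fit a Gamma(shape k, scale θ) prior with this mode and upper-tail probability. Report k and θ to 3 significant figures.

k ≈ 8.58, θ ≈ 16.6

Gamma(k,θ) with k>1 has mode (k−1)θ, so θ = 126/(k−1).
Need P(X < 231) = 0.95 with θ tied to k this way. Start at k = 2, θ = 126: P(X<231) ≈ 0.547.
Too low — raise k to concentrate. Iterating converges to k ≈ 8.58.
Then θ = 126/(8.58−1) ≈ 16.6.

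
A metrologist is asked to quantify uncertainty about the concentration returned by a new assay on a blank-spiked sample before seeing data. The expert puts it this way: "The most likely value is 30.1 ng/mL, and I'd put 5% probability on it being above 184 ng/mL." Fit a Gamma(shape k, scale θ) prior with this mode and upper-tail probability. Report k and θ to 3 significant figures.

Gamma(k,θ) with k>1 has mode (k−1)θ, so θ = 30.1/(k−1).
Need P(X < 184) = 0.95 with θ tied to k this way. Start at k = 2, θ = 30.1: P(X<184) ≈ 0.984.
Too high — lower k to spread out. Iterating converges to k ≈ 1.69.
Then θ = 30.1/(1.69−1) ≈ 43.4.

k ≈ 1.69, θ ≈ 43.4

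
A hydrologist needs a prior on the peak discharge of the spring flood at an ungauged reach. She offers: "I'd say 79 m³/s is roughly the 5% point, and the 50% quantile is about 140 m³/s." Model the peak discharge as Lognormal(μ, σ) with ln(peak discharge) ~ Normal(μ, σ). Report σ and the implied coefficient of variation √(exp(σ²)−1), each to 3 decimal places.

If T ~ Lognormal(μ,σ) then ln T ~ Normal(μ,σ), so the p-quantile of ln T is μ + z_p·σ.
ln(79) = 4.369 and ln(140) = 4.942; z_{0.05} = -1.645, z_{0.5} = 0.
σ = (4.942 − 4.369)/(0 − (-1.645)) = 0.348.
μ = 4.369 − (-1.645)·0.348 = 4.942.
CV = √(exp(σ²)−1) = √(exp(0.1210)−1) = 0.359.

σ ≈ 0.348, CV ≈ 0.359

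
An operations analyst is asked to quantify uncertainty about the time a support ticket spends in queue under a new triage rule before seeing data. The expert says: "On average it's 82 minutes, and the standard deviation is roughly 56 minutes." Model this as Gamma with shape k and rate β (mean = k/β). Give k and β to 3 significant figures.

k ≈ 2.14, β ≈ 0.0261

For Gamma(k, rate β): mean = k/β, variance = k/β², so CV = 1/√k.
CV = SD/mean = 56/82 = 0.6829, hence k = 1/CV² = 2.14.
Then β = k/mean = 2.14/82 = 0.0261.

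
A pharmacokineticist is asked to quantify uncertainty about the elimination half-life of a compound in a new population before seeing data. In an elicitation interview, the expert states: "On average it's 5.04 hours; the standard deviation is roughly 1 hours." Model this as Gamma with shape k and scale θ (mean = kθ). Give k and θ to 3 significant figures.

k ≈ 25.4, θ ≈ 0.198

For Gamma(k, scale θ): mean = kθ, variance = kθ², so CV = 1/√k.
CV = SD/mean = 1/5.04 = 0.1984, hence k = 1/CV² = 25.4.
Then θ = mean/k = 5.04/25.4 = 0.198.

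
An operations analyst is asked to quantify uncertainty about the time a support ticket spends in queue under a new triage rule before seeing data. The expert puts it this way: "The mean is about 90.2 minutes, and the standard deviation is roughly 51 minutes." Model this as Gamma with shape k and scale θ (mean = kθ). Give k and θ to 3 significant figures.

For Gamma(k, scale θ): mean = kθ, variance = kθ², so CV = 1/√k.
CV = SD/mean = 51/90.2 = 0.5654, hence k = 1/CV² = 3.13.
Then θ = mean/k = 90.2/3.13 = 28.8.

k ≈ 3.13, θ ≈ 28.8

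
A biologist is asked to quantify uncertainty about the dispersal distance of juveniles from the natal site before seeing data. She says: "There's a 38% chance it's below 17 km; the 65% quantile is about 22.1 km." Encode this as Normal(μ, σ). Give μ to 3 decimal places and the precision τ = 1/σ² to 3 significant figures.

μ = 19.255, τ = 0.0183

The p-quantile of Normal(μ,σ) is μ + z_p·σ, with z_{0.38} = -0.3055 and z_{0.65} = 0.3853.
Eliminate σ: μ = (z₂·x₁ − z₁·x₂)/(z₂ − z₁) = (0.3853·17 − (-0.3055)·22.1)/0.6908 = 19.255.
Then σ = (x₂ − x₁)/(z₂ − z₁) = (22.1 − 17)/0.6908 = 7.383.
Precision τ = 1/σ² = 1/7.383² = 0.0183.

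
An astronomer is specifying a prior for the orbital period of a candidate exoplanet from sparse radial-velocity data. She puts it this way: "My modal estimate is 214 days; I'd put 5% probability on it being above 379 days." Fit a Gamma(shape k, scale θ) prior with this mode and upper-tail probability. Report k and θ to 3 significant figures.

k ≈ 9.54, θ ≈ 25.1

Gamma(k,θ) with k>1 has mode (k−1)θ, so θ = 214/(k−1).
Need P(X < 379) = 0.95 with θ tied to k this way. Start at k = 2, θ = 214: P(X<379) ≈ 0.528.
Too low — raise k to concentrate. Iterating converges to k ≈ 9.54.
Then θ = 214/(9.54−1) ≈ 25.1.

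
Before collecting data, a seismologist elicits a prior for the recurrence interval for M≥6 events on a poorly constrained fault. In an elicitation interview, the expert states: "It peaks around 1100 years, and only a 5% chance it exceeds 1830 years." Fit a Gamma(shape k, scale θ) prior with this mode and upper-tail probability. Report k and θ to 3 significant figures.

k ≈ 11.8, θ ≈ 102

Gamma(k,θ) with k>1 has mode (k−1)θ, so θ = 1100/(k−1).
Need P(X < 1830) = 0.95 with θ tied to k this way. Start at k = 2, θ = 1100: P(X<1830) ≈ 0.495.
Too low — raise k to concentrate. Iterating converges to k ≈ 11.8.
Then θ = 1100/(11.8−1) ≈ 102.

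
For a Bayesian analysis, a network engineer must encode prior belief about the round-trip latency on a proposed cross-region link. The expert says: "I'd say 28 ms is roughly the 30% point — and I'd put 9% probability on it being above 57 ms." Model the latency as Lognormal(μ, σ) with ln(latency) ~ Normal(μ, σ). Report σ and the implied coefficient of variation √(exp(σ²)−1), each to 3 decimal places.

σ ≈ 0.381, CV ≈ 0.395

If T ~ Lognormal(μ,σ) then ln T ~ Normal(μ,σ), so the p-quantile of ln T is μ + z_p·σ.
ln(28) = 3.332 and ln(57) = 4.043; z_{0.3} = -0.5244, z_{0.91} = 1.341.
σ = (4.043 − 3.332)/(1.341 − (-0.5244)) = 0.381.
μ = 3.332 − (-0.5244)·0.381 = 3.532.
CV = √(exp(σ²)−1) = √(exp(0.1453)−1) = 0.395.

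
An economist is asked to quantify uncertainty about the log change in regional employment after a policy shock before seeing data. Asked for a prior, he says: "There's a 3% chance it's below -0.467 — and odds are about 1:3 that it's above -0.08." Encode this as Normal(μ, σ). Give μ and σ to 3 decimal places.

The p-quantile of Normal(μ,σ) is μ + z_p·σ, with z_{0.03} = -1.881 and z_{0.75} = 0.6745.
Eliminate σ: μ = (z₂·x₁ − z₁·x₂)/(z₂ − z₁) = (0.6745·-0.467 − (-1.881)·-0.08)/2.555 = -0.182.
Then σ = (x₂ − x₁)/(z₂ − z₁) = (-0.08 − -0.467)/2.555 = 0.151.

μ = -0.182, σ = 0.151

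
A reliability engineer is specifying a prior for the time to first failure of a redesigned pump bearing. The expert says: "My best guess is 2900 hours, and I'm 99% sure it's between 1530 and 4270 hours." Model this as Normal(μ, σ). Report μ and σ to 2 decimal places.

A symmetric 99% interval runs μ ± z·σ with z = 2.576.
Half-width = 1370, so σ = 1370/2.576 = 531.87.
μ is the stated best guess, 2900.00.

μ = 2900.00, σ = 531.87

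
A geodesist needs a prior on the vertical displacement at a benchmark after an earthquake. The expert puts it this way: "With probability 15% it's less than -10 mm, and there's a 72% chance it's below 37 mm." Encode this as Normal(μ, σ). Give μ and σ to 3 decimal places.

The p-quantile of Normal(μ,σ) is μ + z_p·σ, with z_{0.15} = -1.036 and z_{0.72} = 0.5828.
Eliminate σ: μ = (z₂·x₁ − z₁·x₂)/(z₂ − z₁) = (0.5828·-10 − (-1.036)·37)/1.619 = 20.083.
Then σ = (x₂ − x₁)/(z₂ − z₁) = (37 − -10)/1.619 = 29.025.

μ = 20.083, σ = 29.025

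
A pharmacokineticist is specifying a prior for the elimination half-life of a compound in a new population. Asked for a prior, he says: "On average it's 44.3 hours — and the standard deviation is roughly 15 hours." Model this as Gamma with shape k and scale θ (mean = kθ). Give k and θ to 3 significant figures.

For Gamma(k, scale θ): mean = kθ, variance = kθ², so CV = 1/√k.
CV = SD/mean = 15/44.3 = 0.3386, hence k = 1/CV² = 8.72.
Then θ = mean/k = 44.3/8.72 = 5.08.

k ≈ 8.72, θ ≈ 5.08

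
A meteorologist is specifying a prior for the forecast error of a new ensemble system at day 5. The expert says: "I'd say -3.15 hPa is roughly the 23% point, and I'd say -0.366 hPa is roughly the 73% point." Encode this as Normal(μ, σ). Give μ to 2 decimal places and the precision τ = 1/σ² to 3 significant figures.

μ = -1.63, τ = 0.236

For Normal(μ,σ), the p-quantile is μ + z_p·σ. Here z_{0.23} = -0.7388, z_{0.73} = 0.6128.
So -3.15 = μ − 0.7388σ and -0.366 = μ + 0.6128σ.
Subtracting: σ = (-0.366 − -3.15)/(0.6128 − (-0.7388)) = 2.06.
Then μ = -3.15 − (-0.7388)·2.06 = -1.63.
Precision τ = 1/σ² = 1/2.06² = 0.236.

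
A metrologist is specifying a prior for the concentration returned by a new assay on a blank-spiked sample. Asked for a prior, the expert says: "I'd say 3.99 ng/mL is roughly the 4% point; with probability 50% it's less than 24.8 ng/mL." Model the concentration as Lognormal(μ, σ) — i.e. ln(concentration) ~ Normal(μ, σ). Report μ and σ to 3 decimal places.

μ ≈ 3.211, σ ≈ 1.044

If T ~ Lognormal(μ,σ) then ln T ~ Normal(μ,σ), so the p-quantile of ln T is μ + z_p·σ.
ln(3.99) = 1.384 and ln(24.8) = 3.211; z_{0.04} = -1.751, z_{0.5} = 0.
σ = (3.211 − 1.384)/(0 − (-1.751)) = 1.044.
μ = 1.384 − (-1.751)·1.044 = 3.211.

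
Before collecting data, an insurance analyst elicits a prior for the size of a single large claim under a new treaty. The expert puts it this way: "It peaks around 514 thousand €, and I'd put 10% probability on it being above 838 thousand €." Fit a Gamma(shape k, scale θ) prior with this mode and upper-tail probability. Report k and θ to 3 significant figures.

Gamma(k,θ) with k>1 has mode (k−1)θ, so θ = 514/(k−1).
Need P(X < 838) = 0.9 with θ tied to k this way. Start at k = 2, θ = 514: P(X<838) ≈ 0.485.
Too low — raise k to concentrate. Iterating converges to k ≈ 8.88.
Then θ = 514/(8.88−1) ≈ 65.2.

k ≈ 8.88, θ ≈ 65.2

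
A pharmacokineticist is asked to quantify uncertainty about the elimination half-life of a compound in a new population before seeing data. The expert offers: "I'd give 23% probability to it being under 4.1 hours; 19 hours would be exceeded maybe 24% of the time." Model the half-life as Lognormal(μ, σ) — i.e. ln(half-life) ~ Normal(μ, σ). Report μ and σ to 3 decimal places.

μ ≈ 2.195, σ ≈ 1.061

If T ~ Lognormal(μ,σ) then ln T ~ Normal(μ,σ), so the p-quantile of ln T is μ + z_p·σ.
ln(4.1) = 1.411 and ln(19) = 2.944; z_{0.23} = -0.7388, z_{0.76} = 0.7063.
σ = (2.944 − 1.411)/(0.7063 − (-0.7388)) = 1.061.
μ = 1.411 − (-0.7388)·1.061 = 2.195.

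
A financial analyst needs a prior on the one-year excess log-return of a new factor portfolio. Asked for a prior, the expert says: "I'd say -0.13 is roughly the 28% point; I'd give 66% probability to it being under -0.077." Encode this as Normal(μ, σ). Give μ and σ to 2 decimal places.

μ = -0.10, σ = 0.05

The p-quantile of Normal(μ,σ) is μ + z_p·σ, with z_{0.28} = -0.5828 and z_{0.66} = 0.4125.
Eliminate σ: μ = (z₂·x₁ − z₁·x₂)/(z₂ − z₁) = (0.4125·-0.13 − (-0.5828)·-0.077)/0.9953 = -0.10.
Then σ = (x₂ − x₁)/(z₂ − z₁) = (-0.077 − -0.13)/0.9953 = 0.05.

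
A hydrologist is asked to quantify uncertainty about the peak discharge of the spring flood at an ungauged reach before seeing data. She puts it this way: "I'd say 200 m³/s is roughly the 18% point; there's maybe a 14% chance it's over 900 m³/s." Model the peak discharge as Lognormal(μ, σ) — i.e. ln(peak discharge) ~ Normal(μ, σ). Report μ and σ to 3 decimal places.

μ ≈ 5.988, σ ≈ 0.754

If T ~ Lognormal(μ,σ) then ln T ~ Normal(μ,σ), so the p-quantile of ln T is μ + z_p·σ.
ln(200) = 5.298 and ln(900) = 6.802; z_{0.18} = -0.9154, z_{0.86} = 1.08.
σ = (6.802 − 5.298)/(1.08 − (-0.9154)) = 0.754.
μ = 5.298 − (-0.9154)·0.754 = 5.988.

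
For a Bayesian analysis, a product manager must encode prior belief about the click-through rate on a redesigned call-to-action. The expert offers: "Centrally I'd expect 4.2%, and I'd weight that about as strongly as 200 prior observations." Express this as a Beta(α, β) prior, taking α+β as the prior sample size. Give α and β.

Under the effective-sample-size interpretation, Beta(α, β) has prior mean α/(α+β) and prior sample size α+β.
So α+β = 200 and α/(α+β) = 0.042, giving α = 0.042·200 = 8.4 and β = 200 − 8.4 = 191.6.

α = 8.4, β = 191.6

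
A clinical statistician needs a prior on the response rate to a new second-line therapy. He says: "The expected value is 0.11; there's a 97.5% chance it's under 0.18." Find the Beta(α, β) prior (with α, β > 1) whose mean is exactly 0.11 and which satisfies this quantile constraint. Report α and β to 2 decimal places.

With mean 0.11 fixed, write α = 0.11s, β = 0.89s where s = α+β.
Need P(θ < 0.18) = 0.975 under Beta(0.11s, 0.89s). Normal approximation: (q−m)/√(m(1−m)/s) ≈ z_{0.975} = 1.96, so s ≈ 0.11·0.89·(1.96)²/(0.18−0.11)² = 76.8.
At s = 76.8: P(θ<0.18) ≈ 0.963. Adjusting to match 0.975 gives s ≈ 94.61.
So α = 0.11·94.61 ≈ 10.41, β = 0.89·94.61 ≈ 84.20.

α ≈ 10.41, β ≈ 84.20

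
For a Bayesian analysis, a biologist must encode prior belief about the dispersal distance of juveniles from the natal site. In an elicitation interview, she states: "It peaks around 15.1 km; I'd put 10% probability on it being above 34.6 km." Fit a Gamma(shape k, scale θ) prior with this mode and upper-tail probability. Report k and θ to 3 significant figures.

k ≈ 3.8, θ ≈ 5.4

Gamma(k,θ) with k>1 has mode (k−1)θ, so θ = 15.1/(k−1).
Need P(X < 34.6) = 0.9 with θ tied to k this way. Start at k = 2, θ = 15.1: P(X<34.6) ≈ 0.667.
Too low — raise k to concentrate. Iterating converges to k ≈ 3.8.
Then θ = 15.1/(3.8−1) ≈ 5.4.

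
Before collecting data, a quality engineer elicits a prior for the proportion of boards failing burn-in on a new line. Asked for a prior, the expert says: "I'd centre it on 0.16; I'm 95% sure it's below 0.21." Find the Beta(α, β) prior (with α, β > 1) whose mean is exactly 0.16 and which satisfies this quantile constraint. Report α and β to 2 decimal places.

With mean 0.16 fixed, write α = 0.16s, β = 0.84s where s = α+β.
Need P(θ < 0.21) = 0.95 under Beta(0.16s, 0.84s). Normal approximation: (q−m)/√(m(1−m)/s) ≈ z_{0.95} = 1.64, so s ≈ 0.16·0.84·(1.64)²/(0.21−0.16)² = 145.5.
At s = 145.5: P(θ<0.21) ≈ 0.943. Adjusting to match 0.95 gives s ≈ 159.05.
So α = 0.16·159.05 ≈ 25.45, β = 0.84·159.05 ≈ 133.60.

α ≈ 25.45, β ≈ 133.60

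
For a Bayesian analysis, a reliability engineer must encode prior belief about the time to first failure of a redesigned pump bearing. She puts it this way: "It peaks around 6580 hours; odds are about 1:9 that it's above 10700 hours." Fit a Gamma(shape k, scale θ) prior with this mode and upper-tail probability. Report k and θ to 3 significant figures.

k ≈ 8.96, θ ≈ 826

Gamma(k,θ) with k>1 has mode (k−1)θ, so θ = 6580/(k−1).
Need P(X < 10700) = 0.9 with θ tied to k this way. Start at k = 2, θ = 6580: P(X<10700) ≈ 0.483.
Too low — raise k to concentrate. Iterating converges to k ≈ 8.96.
Then θ = 6580/(8.96−1) ≈ 826.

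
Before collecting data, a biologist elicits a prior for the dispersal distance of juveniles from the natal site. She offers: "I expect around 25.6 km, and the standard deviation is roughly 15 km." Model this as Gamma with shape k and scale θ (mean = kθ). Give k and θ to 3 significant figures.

For Gamma(k, scale θ): mean = kθ, variance = kθ², so CV = 1/√k.
CV = SD/mean = 15/25.6 = 0.5859, hence k = 1/CV² = 2.91.
Then θ = mean/k = 25.6/2.91 = 8.79.

k ≈ 2.91, θ ≈ 8.79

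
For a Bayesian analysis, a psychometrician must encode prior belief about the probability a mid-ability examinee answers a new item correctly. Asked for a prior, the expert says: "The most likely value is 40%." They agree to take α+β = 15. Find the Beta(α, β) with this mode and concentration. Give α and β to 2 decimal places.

For α,β > 1 the Beta mode is (α−1)/(α+β−2). With α+β = 15, the mode is (α−1)/13.
Set (α−1)/13 = 0.4 → α = 1 + 0.4·13 = 6.20.
β = 15 − α = 8.80.

α = 6.20, β = 8.80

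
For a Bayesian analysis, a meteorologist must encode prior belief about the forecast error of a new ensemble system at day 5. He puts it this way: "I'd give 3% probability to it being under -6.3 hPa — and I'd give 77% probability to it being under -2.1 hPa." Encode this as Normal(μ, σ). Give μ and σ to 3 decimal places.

μ = -3.285, σ = 1.603

For Normal(μ,σ), the p-quantile is μ + z_p·σ. Here z_{0.03} = -1.881, z_{0.77} = 0.7388.
So -6.3 = μ − 1.881σ and -2.1 = μ + 0.7388σ.
Subtracting: σ = (-2.1 − -6.3)/(0.7388 − (-1.881)) = 1.603.
Then μ = -6.3 − (-1.881)·1.603 = -3.285.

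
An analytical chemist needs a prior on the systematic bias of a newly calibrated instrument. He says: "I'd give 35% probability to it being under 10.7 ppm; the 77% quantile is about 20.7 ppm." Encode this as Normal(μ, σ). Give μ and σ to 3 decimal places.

The p-quantile of Normal(μ,σ) is μ + z_p·σ, with z_{0.35} = -0.3853 and z_{0.77} = 0.7388.
Eliminate σ: μ = (z₂·x₁ − z₁·x₂)/(z₂ − z₁) = (0.7388·10.7 − (-0.3853)·20.7)/1.124 = 14.128.
Then σ = (x₂ − x₁)/(z₂ − z₁) = (20.7 − 10.7)/1.124 = 8.895.

μ = 14.128, σ = 8.895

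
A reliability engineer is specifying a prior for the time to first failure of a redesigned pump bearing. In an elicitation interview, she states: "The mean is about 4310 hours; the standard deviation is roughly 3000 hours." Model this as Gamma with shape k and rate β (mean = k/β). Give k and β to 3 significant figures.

For Gamma(k, rate β): mean = k/β, variance = k/β², so CV = 1/√k.
CV = SD/mean = 3000/4310 = 0.6961, hence k = 1/CV² = 2.06.
Then β = k/mean = 2.06/4310 = 0.000479.

k ≈ 2.06, β ≈ 0.000479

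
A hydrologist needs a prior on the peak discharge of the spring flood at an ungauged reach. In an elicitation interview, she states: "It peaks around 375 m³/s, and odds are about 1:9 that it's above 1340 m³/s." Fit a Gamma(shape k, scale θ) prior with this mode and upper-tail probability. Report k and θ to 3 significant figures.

Gamma(k,θ) with k>1 has mode (k−1)θ, so θ = 375/(k−1).
Need P(X < 1340) = 0.9 with θ tied to k this way. Start at k = 2, θ = 375: P(X<1340) ≈ 0.872.
Too low — raise k to concentrate. Iterating converges to k ≈ 2.15.
Then θ = 375/(2.15−1) ≈ 326.

k ≈ 2.15, θ ≈ 326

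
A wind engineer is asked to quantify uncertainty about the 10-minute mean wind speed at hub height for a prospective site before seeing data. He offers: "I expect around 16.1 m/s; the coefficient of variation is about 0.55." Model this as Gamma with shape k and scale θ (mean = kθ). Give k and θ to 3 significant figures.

For Gamma(k, scale θ): mean = kθ, variance = kθ², so CV = 1/√k.
CV = 0.55, hence k = 1/CV² = 3.31.
Then θ = mean/k = 16.1/3.31 = 4.87.

k ≈ 3.31, θ ≈ 4.87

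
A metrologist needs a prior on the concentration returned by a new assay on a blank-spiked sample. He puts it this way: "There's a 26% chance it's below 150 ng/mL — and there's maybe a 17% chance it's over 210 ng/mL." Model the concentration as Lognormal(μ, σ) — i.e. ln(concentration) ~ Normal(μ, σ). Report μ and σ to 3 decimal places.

μ ≈ 5.146, σ ≈ 0.211

If T ~ Lognormal(μ,σ) then ln T ~ Normal(μ,σ), so the p-quantile of ln T is μ + z_p·σ.
ln(150) = 5.011 and ln(210) = 5.347; z_{0.26} = -0.6433, z_{0.83} = 0.9542.
σ = (5.347 − 5.011)/(0.9542 − (-0.6433)) = 0.211.
μ = 5.011 − (-0.6433)·0.211 = 5.146.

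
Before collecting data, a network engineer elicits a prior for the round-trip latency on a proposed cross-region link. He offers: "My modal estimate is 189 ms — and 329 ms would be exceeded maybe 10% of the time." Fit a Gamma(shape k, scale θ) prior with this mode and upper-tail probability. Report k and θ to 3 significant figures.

Gamma(k,θ) with k>1 has mode (k−1)θ, so θ = 189/(k−1).
Need P(X < 329) = 0.9 with θ tied to k this way. Start at k = 2, θ = 189: P(X<329) ≈ 0.519.
Too low — raise k to concentrate. Iterating converges to k ≈ 7.18.
Then θ = 189/(7.18−1) ≈ 30.6.

k ≈ 7.18, θ ≈ 30.6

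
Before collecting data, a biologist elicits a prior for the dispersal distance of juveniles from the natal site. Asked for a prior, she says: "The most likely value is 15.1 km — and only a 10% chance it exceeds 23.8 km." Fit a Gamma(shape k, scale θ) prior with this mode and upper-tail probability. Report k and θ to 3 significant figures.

k ≈ 10.1, θ ≈ 1.67

Gamma(k,θ) with k>1 has mode (k−1)θ, so θ = 15.1/(k−1).
Need P(X < 23.8) = 0.9 with θ tied to k this way. Start at k = 2, θ = 15.1: P(X<23.8) ≈ 0.467.
Too low — raise k to concentrate. Iterating converges to k ≈ 10.1.
Then θ = 15.1/(10.1−1) ≈ 1.67.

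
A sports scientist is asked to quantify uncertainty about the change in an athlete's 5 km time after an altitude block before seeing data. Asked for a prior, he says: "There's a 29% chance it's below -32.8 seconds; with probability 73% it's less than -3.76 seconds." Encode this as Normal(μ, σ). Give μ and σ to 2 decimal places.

For Normal(μ,σ), the p-quantile is μ + z_p·σ. Here z_{0.29} = -0.5534, z_{0.73} = 0.6128.
So -32.8 = μ − 0.5534σ and -3.76 = μ + 0.6128σ.
Subtracting: σ = (-3.76 − -32.8)/(0.6128 − (-0.5534)) = 24.90.
Then μ = -32.8 − (-0.5534)·24.90 = -19.02.

μ = -19.02, σ = 24.90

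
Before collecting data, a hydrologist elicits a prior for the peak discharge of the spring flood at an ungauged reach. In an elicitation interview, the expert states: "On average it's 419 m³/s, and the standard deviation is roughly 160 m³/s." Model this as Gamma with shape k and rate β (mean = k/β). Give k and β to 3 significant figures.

k ≈ 6.86, β ≈ 0.0164

For Gamma(k, rate β): mean = k/β, variance = k/β², so CV = 1/√k.
CV = SD/mean = 160/419 = 0.3819, hence k = 1/CV² = 6.86.
Then β = k/mean = 6.86/419 = 0.0164.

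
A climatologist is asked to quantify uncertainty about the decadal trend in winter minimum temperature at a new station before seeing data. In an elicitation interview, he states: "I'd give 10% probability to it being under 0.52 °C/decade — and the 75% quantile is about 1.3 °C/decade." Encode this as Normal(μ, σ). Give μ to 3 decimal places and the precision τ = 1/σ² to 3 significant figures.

For Normal(μ,σ), the p-quantile is μ + z_p·σ. Here z_{0.1} = -1.282, z_{0.75} = 0.6745.
So 0.52 = μ − 1.282σ and 1.3 = μ + 0.6745σ.
Subtracting: σ = (1.3 − 0.52)/(0.6745 − (-1.282)) = 0.399.
Then μ = 0.52 − (-1.282)·0.399 = 1.031.
Precision τ = 1/σ² = 1/0.3988² = 6.29.

μ = 1.031, τ = 6.29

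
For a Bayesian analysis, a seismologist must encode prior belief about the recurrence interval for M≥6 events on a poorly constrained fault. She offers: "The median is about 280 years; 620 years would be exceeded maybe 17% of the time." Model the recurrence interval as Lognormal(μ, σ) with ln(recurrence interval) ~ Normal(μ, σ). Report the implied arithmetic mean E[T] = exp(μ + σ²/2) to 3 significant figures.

E[T] ≈ 396 years

If T ~ Lognormal(μ,σ) then ln T ~ Normal(μ,σ), so the p-quantile of ln T is μ + z_p·σ.
ln(280) = 5.635 and ln(620) = 6.43; z_{0.5} = 0, z_{0.83} = 0.9542.
σ = (6.43 − 5.635)/(0.9542 − (0)) = 0.833.
μ = 5.635 − (0)·0.833 = 5.635.
E[T] = exp(μ + σ²/2) = exp(5.635 + 0.3470) = 396 years.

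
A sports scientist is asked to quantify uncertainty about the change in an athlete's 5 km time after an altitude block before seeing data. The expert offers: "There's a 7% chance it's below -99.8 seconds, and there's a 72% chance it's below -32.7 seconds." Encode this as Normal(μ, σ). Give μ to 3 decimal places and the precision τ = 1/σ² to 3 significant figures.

The p-quantile of Normal(μ,σ) is μ + z_p·σ, with z_{0.07} = -1.476 and z_{0.72} = 0.5828.
Eliminate σ: μ = (z₂·x₁ − z₁·x₂)/(z₂ − z₁) = (0.5828·-99.8 − (-1.476)·-32.7)/2.059 = -51.697.
Then σ = (x₂ − x₁)/(z₂ − z₁) = (-32.7 − -99.8)/2.059 = 32.594.
Precision τ = 1/σ² = 1/32.59² = 0.000941.

μ = -51.697, τ = 0.000941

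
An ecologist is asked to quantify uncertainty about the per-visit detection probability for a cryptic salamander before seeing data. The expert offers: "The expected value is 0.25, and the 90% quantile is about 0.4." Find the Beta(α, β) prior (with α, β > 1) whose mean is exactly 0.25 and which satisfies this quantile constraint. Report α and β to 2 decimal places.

α ≈ 3.63, β ≈ 10.89

With mean 0.25 fixed, write α = 0.25s, β = 0.75s where s = α+β.
Need P(θ < 0.4) = 0.9 under Beta(0.25s, 0.75s). Normal approximation: (q−m)/√(m(1−m)/s) ≈ z_{0.9} = 1.28, so s ≈ 0.25·0.75·(1.28)²/(0.4−0.25)² = 13.7.
At s = 13.7: P(θ<0.4) ≈ 0.894. Adjusting to match 0.9 gives s ≈ 14.52.
So α = 0.25·14.52 ≈ 3.63, β = 0.75·14.52 ≈ 10.89.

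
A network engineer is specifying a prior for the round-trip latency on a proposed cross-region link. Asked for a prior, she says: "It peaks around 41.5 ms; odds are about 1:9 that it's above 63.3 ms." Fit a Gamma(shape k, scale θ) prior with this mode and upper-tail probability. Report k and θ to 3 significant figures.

Gamma(k,θ) with k>1 has mode (k−1)θ, so θ = 41.5/(k−1).
Need P(X < 63.3) = 0.9 with θ tied to k this way. Start at k = 2, θ = 41.5: P(X<63.3) ≈ 0.451.
Too low — raise k to concentrate. Iterating converges to k ≈ 11.5.
Then θ = 41.5/(11.5−1) ≈ 3.97.

k ≈ 11.5, θ ≈ 3.97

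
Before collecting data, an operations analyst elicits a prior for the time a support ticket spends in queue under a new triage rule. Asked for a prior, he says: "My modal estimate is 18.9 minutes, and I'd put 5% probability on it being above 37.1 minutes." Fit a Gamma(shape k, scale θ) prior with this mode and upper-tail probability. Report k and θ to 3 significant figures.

Gamma(k,θ) with k>1 has mode (k−1)θ, so θ = 18.9/(k−1).
Need P(X < 37.1) = 0.95 with θ tied to k this way. Start at k = 2, θ = 18.9: P(X<37.1) ≈ 0.584.
Too low — raise k to concentrate. Iterating converges to k ≈ 7.1.
Then θ = 18.9/(7.1−1) ≈ 3.1.

k ≈ 7.1, θ ≈ 3.1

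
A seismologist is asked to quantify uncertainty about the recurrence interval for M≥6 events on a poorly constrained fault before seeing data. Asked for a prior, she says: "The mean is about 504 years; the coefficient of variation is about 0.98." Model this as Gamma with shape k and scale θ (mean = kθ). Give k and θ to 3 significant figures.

For Gamma(k, scale θ): mean = kθ, variance = kθ², so CV = 1/√k.
CV = 0.98, hence k = 1/CV² = 1.04.
Then θ = mean/k = 504/1.04 = 484.

k ≈ 1.04, θ ≈ 484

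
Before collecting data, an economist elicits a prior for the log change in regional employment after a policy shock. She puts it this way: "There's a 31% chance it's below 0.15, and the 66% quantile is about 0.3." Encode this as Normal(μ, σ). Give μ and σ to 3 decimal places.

μ = 0.232, σ = 0.165

The p-quantile of Normal(μ,σ) is μ + z_p·σ, with z_{0.31} = -0.4959 and z_{0.66} = 0.4125.
Eliminate σ: μ = (z₂·x₁ − z₁·x₂)/(z₂ − z₁) = (0.4125·0.15 − (-0.4959)·0.3)/0.9083 = 0.232.
Then σ = (x₂ − x₁)/(z₂ − z₁) = (0.3 − 0.15)/0.9083 = 0.165.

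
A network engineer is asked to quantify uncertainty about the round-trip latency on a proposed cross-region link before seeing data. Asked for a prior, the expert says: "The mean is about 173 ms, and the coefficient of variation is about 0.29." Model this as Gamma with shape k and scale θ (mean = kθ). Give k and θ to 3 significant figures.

k ≈ 11.9, θ ≈ 14.5

For Gamma(k, scale θ): mean = kθ, variance = kθ², so CV = 1/√k.
CV = 0.29, hence k = 1/CV² = 11.9.
Then θ = mean/k = 173/11.9 = 14.5.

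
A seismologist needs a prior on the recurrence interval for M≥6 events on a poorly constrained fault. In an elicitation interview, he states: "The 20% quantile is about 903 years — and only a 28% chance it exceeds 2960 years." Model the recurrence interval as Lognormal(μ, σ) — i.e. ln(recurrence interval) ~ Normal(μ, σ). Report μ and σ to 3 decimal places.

If T ~ Lognormal(μ,σ) then ln T ~ Normal(μ,σ), so the p-quantile of ln T is μ + z_p·σ.
ln(903) = 6.806 and ln(2960) = 7.993; z_{0.2} = -0.8416, z_{0.72} = 0.5828.
σ = (7.993 − 6.806)/(0.5828 − (-0.8416)) = 0.833.
μ = 6.806 − (-0.8416)·0.833 = 7.507.

μ ≈ 7.507, σ ≈ 0.833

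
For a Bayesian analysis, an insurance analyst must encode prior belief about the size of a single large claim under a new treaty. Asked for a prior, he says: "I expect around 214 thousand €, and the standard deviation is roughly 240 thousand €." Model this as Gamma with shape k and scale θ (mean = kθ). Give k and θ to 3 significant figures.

k ≈ 0.795, θ ≈ 269

For Gamma(k, scale θ): mean = kθ, variance = kθ², so CV = 1/√k.
CV = SD/mean = 240/214 = 1.121, hence k = 1/CV² = 0.795.
Then θ = mean/k = 214/0.795 = 269.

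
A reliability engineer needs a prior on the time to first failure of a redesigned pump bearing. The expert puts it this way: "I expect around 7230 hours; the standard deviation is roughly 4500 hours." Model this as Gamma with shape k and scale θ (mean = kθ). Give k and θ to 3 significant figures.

k ≈ 2.58, θ ≈ 2800

For Gamma(k, scale θ): mean = kθ, variance = kθ², so CV = 1/√k.
CV = SD/mean = 4500/7230 = 0.6224, hence k = 1/CV² = 2.58.
Then θ = mean/k = 7230/2.58 = 2800.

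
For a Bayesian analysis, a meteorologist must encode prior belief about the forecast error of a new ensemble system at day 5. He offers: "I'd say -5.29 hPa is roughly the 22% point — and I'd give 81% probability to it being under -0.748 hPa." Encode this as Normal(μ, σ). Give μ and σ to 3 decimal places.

The p-quantile of Normal(μ,σ) is μ + z_p·σ, with z_{0.22} = -0.7722 and z_{0.81} = 0.8779.
Eliminate σ: μ = (z₂·x₁ − z₁·x₂)/(z₂ − z₁) = (0.8779·-5.29 − (-0.7722)·-0.748)/1.65 = -3.164.
Then σ = (x₂ − x₁)/(z₂ − z₁) = (-0.748 − -5.29)/1.65 = 2.753.

μ = -3.164, σ = 2.753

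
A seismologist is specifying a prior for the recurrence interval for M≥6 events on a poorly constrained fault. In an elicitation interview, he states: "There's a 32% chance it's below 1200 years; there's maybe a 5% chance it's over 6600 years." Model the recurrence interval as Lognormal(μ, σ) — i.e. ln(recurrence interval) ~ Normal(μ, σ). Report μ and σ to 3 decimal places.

If T ~ Lognormal(μ,σ) then ln T ~ Normal(μ,σ), so the p-quantile of ln T is μ + z_p·σ.
ln(1200) = 7.09 and ln(6600) = 8.795; z_{0.32} = -0.4677, z_{0.95} = 1.645.
σ = (8.795 − 7.09)/(1.645 − (-0.4677)) = 0.807.
μ = 7.09 − (-0.4677)·0.807 = 7.467.

μ ≈ 7.467, σ ≈ 0.807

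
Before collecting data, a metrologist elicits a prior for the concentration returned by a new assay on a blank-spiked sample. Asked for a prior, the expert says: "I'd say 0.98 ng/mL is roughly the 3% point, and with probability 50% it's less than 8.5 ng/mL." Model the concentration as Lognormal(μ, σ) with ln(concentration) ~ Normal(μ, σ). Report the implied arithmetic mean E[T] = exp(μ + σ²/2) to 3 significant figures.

If T ~ Lognormal(μ,σ) then ln T ~ Normal(μ,σ), so the p-quantile of ln T is μ + z_p·σ.
ln(0.98) = -0.0202 and ln(8.5) = 2.14; z_{0.03} = -1.881, z_{0.5} = 0.
σ = (2.14 − -0.0202)/(0 − (-1.881)) = 1.149.
μ = -0.0202 − (-1.881)·1.149 = 2.140.
E[T] = exp(μ + σ²/2) = exp(2.140 + 0.6596) = 16.4 ng/mL.

E[T] ≈ 16.4 ng/mL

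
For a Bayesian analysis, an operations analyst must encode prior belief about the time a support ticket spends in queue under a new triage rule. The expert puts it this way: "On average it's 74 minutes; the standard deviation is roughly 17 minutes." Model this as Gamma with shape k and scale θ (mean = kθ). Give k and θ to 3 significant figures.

For Gamma(k, scale θ): mean = kθ, variance = kθ², so CV = 1/√k.
CV = SD/mean = 17/74 = 0.2297, hence k = 1/CV² = 18.9.
Then θ = mean/k = 74/18.9 = 3.91.

k ≈ 18.9, θ ≈ 3.91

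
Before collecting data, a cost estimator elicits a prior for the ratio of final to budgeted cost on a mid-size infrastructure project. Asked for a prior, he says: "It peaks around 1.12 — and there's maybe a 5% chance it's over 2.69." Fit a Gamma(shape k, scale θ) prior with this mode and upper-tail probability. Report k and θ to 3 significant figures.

k ≈ 4.55, θ ≈ 0.315

Gamma(k,θ) with k>1 has mode (k−1)θ, so θ = 1.12/(k−1).
Need P(X < 2.69) = 0.95 with θ tied to k this way. Start at k = 2, θ = 1.12: P(X<2.69) ≈ 0.692.
Too low — raise k to concentrate. Iterating converges to k ≈ 4.55.
Then θ = 1.12/(4.55−1) ≈ 0.315.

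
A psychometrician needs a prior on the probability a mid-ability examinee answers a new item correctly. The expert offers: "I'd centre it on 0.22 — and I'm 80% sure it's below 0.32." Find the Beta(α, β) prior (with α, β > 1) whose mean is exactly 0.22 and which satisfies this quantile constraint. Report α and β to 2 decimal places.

With mean 0.22 fixed, write α = 0.22s, β = 0.78s where s = α+β.
Need P(θ < 0.32) = 0.8 under Beta(0.22s, 0.78s). Normal approximation: (q−m)/√(m(1−m)/s) ≈ z_{0.8} = 0.842, so s ≈ 0.22·0.78·(0.842)²/(0.32−0.22)² = 12.2.
At s = 12.2: P(θ<0.32) ≈ 0.812. Adjusting to match 0.8 gives s ≈ 10.58.
So α = 0.22·10.58 ≈ 2.33, β = 0.78·10.58 ≈ 8.25.

α ≈ 2.33, β ≈ 8.25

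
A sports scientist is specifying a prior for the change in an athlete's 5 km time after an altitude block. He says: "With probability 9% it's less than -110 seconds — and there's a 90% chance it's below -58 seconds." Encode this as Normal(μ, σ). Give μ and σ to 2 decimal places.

The p-quantile of Normal(μ,σ) is μ + z_p·σ, with z_{0.09} = -1.341 and z_{0.9} = 1.282.
Eliminate σ: μ = (z₂·x₁ − z₁·x₂)/(z₂ − z₁) = (1.282·-110 − (-1.341)·-58)/2.622 = -83.41.
Then σ = (x₂ − x₁)/(z₂ − z₁) = (-58 − -110)/2.622 = 19.83.

μ = -83.41, σ = 19.83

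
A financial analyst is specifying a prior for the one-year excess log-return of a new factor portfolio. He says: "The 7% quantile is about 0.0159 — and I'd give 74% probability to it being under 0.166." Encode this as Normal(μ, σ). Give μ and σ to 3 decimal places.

μ = 0.120, σ = 0.071

The p-quantile of Normal(μ,σ) is μ + z_p·σ, with z_{0.07} = -1.476 and z_{0.74} = 0.6433.
Eliminate σ: μ = (z₂·x₁ − z₁·x₂)/(z₂ − z₁) = (0.6433·0.0159 − (-1.476)·0.166)/2.119 = 0.120.
Then σ = (x₂ − x₁)/(z₂ − z₁) = (0.166 − 0.0159)/2.119 = 0.071.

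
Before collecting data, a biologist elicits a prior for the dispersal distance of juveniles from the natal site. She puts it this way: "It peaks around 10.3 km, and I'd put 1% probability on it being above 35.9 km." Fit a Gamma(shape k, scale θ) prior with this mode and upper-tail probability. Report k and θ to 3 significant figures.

k ≈ 3.78, θ ≈ 3.7

Gamma(k,θ) with k>1 has mode (k−1)θ, so θ = 10.3/(k−1).
Need P(X < 35.9) = 0.99 with θ tied to k this way. Start at k = 2, θ = 10.3: P(X<35.9) ≈ 0.863.
Too low — raise k to concentrate. Iterating converges to k ≈ 3.78.
Then θ = 10.3/(3.78−1) ≈ 3.7.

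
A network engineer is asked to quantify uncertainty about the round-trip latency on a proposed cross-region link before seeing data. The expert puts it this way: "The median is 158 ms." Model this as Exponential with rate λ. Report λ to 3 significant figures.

Exponential median = ln 2 / λ, so λ = ln 2 / 158.0 = 0.00439.

λ ≈ 0.00439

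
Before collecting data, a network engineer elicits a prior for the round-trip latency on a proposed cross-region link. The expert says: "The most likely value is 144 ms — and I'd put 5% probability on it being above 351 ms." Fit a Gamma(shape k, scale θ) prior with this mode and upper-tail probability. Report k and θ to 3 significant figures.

k ≈ 4.43, θ ≈ 42

Gamma(k,θ) with k>1 has mode (k−1)θ, so θ = 144/(k−1).
Need P(X < 351) = 0.95 with θ tied to k this way. Start at k = 2, θ = 144: P(X<351) ≈ 0.700.
Too low — raise k to concentrate. Iterating converges to k ≈ 4.43.
Then θ = 144/(4.43−1) ≈ 42.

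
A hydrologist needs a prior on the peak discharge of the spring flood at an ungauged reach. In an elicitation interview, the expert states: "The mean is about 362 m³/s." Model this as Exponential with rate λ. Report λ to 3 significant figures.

λ ≈ 0.00276

Exponential mean = 1/λ, so λ = 1/362.0 = 0.00276.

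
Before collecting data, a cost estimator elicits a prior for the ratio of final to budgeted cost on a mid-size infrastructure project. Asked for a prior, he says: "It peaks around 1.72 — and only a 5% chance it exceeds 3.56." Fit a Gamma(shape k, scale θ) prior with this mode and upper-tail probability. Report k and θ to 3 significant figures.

Gamma(k,θ) with k>1 has mode (k−1)θ, so θ = 1.72/(k−1).
Need P(X < 3.56) = 0.95 with θ tied to k this way. Start at k = 2, θ = 1.72: P(X<3.56) ≈ 0.613.
Too low — raise k to concentrate. Iterating converges to k ≈ 6.22.
Then θ = 1.72/(6.22−1) ≈ 0.329.

k ≈ 6.22, θ ≈ 0.329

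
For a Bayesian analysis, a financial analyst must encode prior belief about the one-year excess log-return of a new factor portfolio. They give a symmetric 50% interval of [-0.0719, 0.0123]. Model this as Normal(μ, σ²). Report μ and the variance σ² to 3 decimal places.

A symmetric 50% interval runs μ ± z·σ with z = 0.6745.
Half-width = 0.0421, so σ = 0.0421/0.6745 = 0.0624 and σ² = 0.004.
μ is the interval midpoint, -0.030.

μ = -0.030, σ² = 0.004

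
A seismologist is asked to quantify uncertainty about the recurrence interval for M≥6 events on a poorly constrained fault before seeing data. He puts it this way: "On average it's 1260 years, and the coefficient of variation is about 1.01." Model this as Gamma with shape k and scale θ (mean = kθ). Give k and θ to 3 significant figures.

k ≈ 0.98, θ ≈ 1290

For Gamma(k, scale θ): mean = kθ, variance = kθ², so CV = 1/√k.
CV = 1.01, hence k = 1/CV² = 0.98.
Then θ = mean/k = 1260/0.98 = 1290.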